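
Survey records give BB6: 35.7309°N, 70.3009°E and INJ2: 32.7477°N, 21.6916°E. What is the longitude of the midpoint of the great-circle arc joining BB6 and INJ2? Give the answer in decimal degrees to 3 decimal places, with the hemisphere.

45.538°E

Bx = cos φ₂ cos Δλ = 0.556101,  By = cos φ₂ sin Δλ = -0.630979
φₘ = atan2(sin φ₁ + sin φ₂, √((cos φ₁ + Bx)² + By²)) = 36.75115°
λₘ = λ₁ + atan2(By, cos φ₁ + Bx) = 45.53768°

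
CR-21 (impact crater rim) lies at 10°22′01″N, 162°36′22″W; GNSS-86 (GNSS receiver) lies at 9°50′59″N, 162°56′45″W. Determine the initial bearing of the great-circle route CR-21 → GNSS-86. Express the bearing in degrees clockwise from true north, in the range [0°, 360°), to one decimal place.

212.9°

CR-21: φ = +10.36694°, λ = -162.60611°
GNSS-86: φ = +9.84972°, λ = -162.94583°
Δλ = -0.3397°
y = sin Δλ · cos φ₂ = -0.005842
x = cos φ₁ sin φ₂ − sin φ₁ cos φ₂ cos Δλ = -0.009024
θ = atan2(y, x) = -147.0823° → 212.9177° (mod 360°)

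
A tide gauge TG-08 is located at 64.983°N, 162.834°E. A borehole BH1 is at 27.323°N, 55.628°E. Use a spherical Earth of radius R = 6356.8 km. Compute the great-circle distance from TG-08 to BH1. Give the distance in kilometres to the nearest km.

Δφ = -37.6600°,  Δλ = -107.2060°
a = sin²(Δφ/2) + cos φ₁ cos φ₂ sin²(Δλ/2) = 0.347597
c = 2·arcsin(√a) = 1.261061 rad = 72.2535°
d = R·c = 6356.8 × 1.261061 = 8016.3 km

8016 km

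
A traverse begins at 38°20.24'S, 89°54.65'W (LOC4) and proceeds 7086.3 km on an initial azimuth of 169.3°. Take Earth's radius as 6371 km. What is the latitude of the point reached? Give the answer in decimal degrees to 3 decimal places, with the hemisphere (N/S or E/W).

74.945°S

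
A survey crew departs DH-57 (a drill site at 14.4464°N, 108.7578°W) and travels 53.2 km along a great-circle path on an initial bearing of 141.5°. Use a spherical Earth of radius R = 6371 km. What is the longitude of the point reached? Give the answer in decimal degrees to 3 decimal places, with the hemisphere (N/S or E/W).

δ = d/R = 53.2/6371 = 0.008350 rad
φ₂ = arcsin(sin φ₁ cos δ + cos φ₁ sin δ cos θ)
   = arcsin(0.24947·0.99997 + 0.96838·0.00835·-0.78261) = 14.07177°
λ₂ = λ₁ + atan2(sin θ sin δ cos φ₁, cos δ − sin φ₁ sin φ₂) = -108.45075°

108.451°W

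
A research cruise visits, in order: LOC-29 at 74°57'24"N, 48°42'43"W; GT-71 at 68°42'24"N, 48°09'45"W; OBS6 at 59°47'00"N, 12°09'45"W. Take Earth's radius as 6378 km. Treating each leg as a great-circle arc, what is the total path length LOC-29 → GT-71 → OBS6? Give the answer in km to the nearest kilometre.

2659 km

LOC-29: φ = +74.95667°, λ = -48.71194°
GT-71: φ = +68.70667°, λ = -48.16250°
OBS6: φ = +59.78333°, λ = -12.16250°
LOC-29→GT-71: c = 0.109123 rad, d = 695.99 km
GT-71→OBS6: c = 0.307832 rad, d = 1963.35 km
Total = 695.99 + 1963.35 = 2659.34 km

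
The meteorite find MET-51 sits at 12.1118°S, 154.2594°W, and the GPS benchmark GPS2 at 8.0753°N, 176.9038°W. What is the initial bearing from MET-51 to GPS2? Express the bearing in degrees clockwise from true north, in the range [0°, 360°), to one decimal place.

310.8°

Δλ = -22.6444°
y = sin Δλ · cos φ₂ = -0.381193
x = cos φ₁ sin φ₂ − sin φ₁ cos φ₂ cos Δλ = 0.329073
θ = atan2(y, x) = -49.1969° → 310.8031° (mod 360°)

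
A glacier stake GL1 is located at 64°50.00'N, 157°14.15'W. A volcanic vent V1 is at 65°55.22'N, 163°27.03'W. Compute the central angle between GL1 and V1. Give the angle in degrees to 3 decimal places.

GL1: φ = +64.83333°, λ = -157.23583°
V1: φ = +65.92033°, λ = -163.45050°
Δφ = 1.0870°,  Δλ = -6.2147°
a = sin²(Δφ/2) + cos φ₁ cos φ₂ sin²(Δλ/2) = 0.000600
c = 2·arcsin(√a) = 0.048987 rad = 2.8067°

2.807°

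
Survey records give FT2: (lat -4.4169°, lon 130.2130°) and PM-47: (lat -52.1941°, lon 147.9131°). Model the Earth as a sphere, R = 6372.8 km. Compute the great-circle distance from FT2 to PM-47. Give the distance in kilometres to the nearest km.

Δφ = -47.7772°,  Δλ = 17.7001°
a = sin²(Δφ/2) + cos φ₁ cos φ₂ sin²(Δλ/2) = 0.178458
c = 2·arcsin(√a) = 0.872279 rad = 49.9779°
d = R·c = 6372.8 × 0.872279 = 5558.9 km

5559 km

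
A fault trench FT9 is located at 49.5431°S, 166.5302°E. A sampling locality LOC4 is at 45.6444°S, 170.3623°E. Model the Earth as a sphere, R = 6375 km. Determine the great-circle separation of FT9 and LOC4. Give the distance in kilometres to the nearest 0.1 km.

Δφ = 3.8987°,  Δλ = 3.8321°
a = sin²(Δφ/2) + cos φ₁ cos φ₂ sin²(Δλ/2) = 0.001664
c = 2·arcsin(√a) = 0.081612 rad = 4.6760°
d = R·c = 6375 × 0.081612 = 520.3 km

520.3 km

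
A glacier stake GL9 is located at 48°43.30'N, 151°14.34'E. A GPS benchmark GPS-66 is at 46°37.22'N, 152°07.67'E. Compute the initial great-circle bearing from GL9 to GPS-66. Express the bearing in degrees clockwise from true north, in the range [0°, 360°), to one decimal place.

163.8°

GL9: φ = +48.72167°, λ = +151.23900°
GPS-66: φ = +46.62033°, λ = +152.12783°
Δλ = 0.8888°
y = sin Δλ · cos φ₂ = 0.010654
x = cos φ₁ sin φ₂ − sin φ₁ cos φ₂ cos Δλ = -0.036605
θ = atan2(y, x) = 163.7715° → 163.7715° (mod 360°)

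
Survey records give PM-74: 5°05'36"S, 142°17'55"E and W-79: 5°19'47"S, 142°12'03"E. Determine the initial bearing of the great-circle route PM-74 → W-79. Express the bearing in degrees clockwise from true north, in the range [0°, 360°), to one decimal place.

PM-74: φ = -5.09333°, λ = +142.29861°
W-79: φ = -5.32972°, λ = +142.20083°
Δλ = -0.0978°
y = sin Δλ · cos φ₂ = -0.001699
x = cos φ₁ sin φ₂ − sin φ₁ cos φ₂ cos Δλ = -0.004126
θ = atan2(y, x) = -157.6166° → 202.3834° (mod 360°)

202.4°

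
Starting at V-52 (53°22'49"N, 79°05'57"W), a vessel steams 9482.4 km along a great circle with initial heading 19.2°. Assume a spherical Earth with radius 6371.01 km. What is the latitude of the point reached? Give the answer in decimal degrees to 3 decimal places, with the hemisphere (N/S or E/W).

38.865°N

V-52: φ = +53.38028°, λ = -79.09917°
δ = d/R = 9482.4/6371.01 = 1.488367 rad
φ₂ = arcsin(sin φ₁ cos δ + cos φ₁ sin δ cos θ)
   = arcsin(0.80261·0.08234 + 0.59650·0.99660·0.94438) = 38.86540°
λ₂ = λ₁ + atan2(sin θ sin δ cos φ₁, cos δ − sin φ₁ sin φ₂) = 76.00715°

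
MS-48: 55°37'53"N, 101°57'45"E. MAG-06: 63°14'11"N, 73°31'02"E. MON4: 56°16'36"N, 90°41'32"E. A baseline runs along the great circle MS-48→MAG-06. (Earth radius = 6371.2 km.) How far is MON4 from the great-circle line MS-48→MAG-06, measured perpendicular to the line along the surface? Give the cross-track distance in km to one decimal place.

341.8 km

MS-48: φ = +55.63139°, λ = +101.96250°
MAG-06: φ = +63.23639°, λ = +73.51722°
MON4: φ = +56.27667°, λ = +90.69222°
δ₁₃ = central angle MS-48→MON4 = 0.110575 rad  (haversine)
θ₁₃ = bearing MS-48→MON4 = 280.494°,  θ₁₂ = bearing MS-48→MAG-06 = 309.564°
dₓₜ = R·arcsin(sin δ₁₃ · sin(θ₁₃ − θ₁₂)) = 6371.2·arcsin(0.11035·sin(-29.070°)) = -341.761 km
|dₓₜ| = 341.761 km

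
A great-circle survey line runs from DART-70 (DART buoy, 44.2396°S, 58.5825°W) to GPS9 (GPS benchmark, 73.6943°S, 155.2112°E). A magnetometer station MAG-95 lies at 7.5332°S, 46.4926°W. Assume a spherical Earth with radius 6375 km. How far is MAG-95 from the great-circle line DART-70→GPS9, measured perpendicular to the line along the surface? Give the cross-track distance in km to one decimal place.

632.4 km

δ₁₃ = central angle DART-70→MAG-95 = 0.666556 rad  (haversine)
θ₁₃ = bearing DART-70→MAG-95 = 19.623°,  θ₁₂ = bearing DART-70→GPS9 = 190.406°
dₓₜ = R·arcsin(sin δ₁₃ · sin(θ₁₃ − θ₁₂)) = 6375·arcsin(0.61828·sin(-170.782°)) = -632.410 km
|dₓₜ| = 632.410 km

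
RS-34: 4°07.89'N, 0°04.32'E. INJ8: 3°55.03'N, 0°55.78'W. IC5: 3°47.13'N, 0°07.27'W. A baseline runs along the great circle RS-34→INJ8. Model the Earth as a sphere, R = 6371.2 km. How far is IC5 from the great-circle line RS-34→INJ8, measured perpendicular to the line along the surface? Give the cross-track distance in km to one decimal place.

33.1 km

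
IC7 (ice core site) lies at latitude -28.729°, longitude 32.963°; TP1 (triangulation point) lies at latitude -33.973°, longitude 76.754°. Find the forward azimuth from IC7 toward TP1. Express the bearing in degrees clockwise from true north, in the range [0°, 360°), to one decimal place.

109.4°

Δλ = 43.7910°
y = sin Δλ · cos φ₂ = 0.573901
x = cos φ₁ sin φ₂ − sin φ₁ cos φ₂ cos Δλ = -0.202265
θ = atan2(y, x) = 109.4145° → 109.4145° (mod 360°)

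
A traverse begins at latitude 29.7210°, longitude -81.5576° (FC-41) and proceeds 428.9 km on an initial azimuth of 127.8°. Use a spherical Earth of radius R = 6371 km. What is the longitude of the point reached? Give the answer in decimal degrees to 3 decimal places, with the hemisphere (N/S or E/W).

δ = d/R = 428.9/6371 = 0.067321 rad
φ₂ = arcsin(sin φ₁ cos δ + cos φ₁ sin δ cos θ)
   = arcsin(0.49578·0.99773 + 0.86845·0.06727·-0.61291) = 27.31277°
λ₂ = λ₁ + atan2(sin θ sin δ cos φ₁, cos δ − sin φ₁ sin φ₂) = -78.12795°

78.128°W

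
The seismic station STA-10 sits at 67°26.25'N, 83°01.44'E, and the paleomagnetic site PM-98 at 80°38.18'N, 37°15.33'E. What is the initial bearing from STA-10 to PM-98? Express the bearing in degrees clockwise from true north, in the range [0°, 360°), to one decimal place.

STA-10: φ = +67.43750°, λ = +83.02400°
PM-98: φ = +80.63633°, λ = +37.25550°
Δλ = -45.7685°
y = sin Δλ · cos φ₂ = -0.116579
x = cos φ₁ sin φ₂ − sin φ₁ cos φ₂ cos Δλ = 0.273772
θ = atan2(y, x) = -23.0656° → 336.9344° (mod 360°)

336.9°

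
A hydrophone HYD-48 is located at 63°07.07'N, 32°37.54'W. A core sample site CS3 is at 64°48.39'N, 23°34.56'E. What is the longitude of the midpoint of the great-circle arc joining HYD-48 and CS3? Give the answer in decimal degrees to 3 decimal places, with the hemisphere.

HYD-48: φ = +63.11783°, λ = -32.62567°
CS3: φ = +64.80650°, λ = +23.57600°
Bx = cos φ₂ cos Δλ = 0.236792,  By = cos φ₂ sin Δλ = 0.353738
φₘ = atan2(sin φ₁ + sin φ₂, √((cos φ₁ + Bx)² + By²)) = 66.68319°
λₘ = λ₁ + atan2(By, cos φ₁ + Bx) = -5.44765°

5.448°W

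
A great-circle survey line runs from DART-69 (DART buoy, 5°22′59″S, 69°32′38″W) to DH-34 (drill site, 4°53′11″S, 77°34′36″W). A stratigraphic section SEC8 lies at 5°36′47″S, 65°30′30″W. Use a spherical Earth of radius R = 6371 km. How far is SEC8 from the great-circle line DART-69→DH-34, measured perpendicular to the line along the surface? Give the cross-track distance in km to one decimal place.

2.2 km

DART-69: φ = -5.38306°, λ = -69.54389°
DH-34: φ = -4.88639°, λ = -77.57667°
SEC8: φ = -5.61306°, λ = -65.50833°
δ₁₃ = central angle DART-69→SEC8 = 0.070224 rad  (haversine)
θ₁₃ = bearing DART-69→SEC8 = 93.469°,  θ₁₂ = bearing DART-69→DH-34 = 273.186°
dₓₜ = R·arcsin(sin δ₁₃ · sin(θ₁₃ − θ₁₂)) = 6371·arcsin(0.07017·sin(-179.717°)) = -2.205 km
|dₓₜ| = 2.205 km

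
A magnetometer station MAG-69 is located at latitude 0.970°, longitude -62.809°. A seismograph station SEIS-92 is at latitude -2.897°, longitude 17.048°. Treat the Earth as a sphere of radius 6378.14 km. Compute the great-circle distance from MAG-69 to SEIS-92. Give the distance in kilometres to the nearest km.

8897 km

Δφ = -3.8670°,  Δλ = 79.8570°
a = sin²(Δφ/2) + cos φ₁ cos φ₂ sin²(Δλ/2) = 0.412500
c = 2·arcsin(√a) = 1.394891 rad = 79.9214°
d = R·c = 6378.14 × 1.394891 = 8896.8 km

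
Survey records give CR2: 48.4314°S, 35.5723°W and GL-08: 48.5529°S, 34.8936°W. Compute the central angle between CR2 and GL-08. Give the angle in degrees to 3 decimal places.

Δφ = -0.1215°,  Δλ = 0.6787°
a = sin²(Δφ/2) + cos φ₁ cos φ₂ sin²(Δλ/2) = 0.000017
c = 2·arcsin(√a) = 0.008132 rad = 0.4659°

0.466°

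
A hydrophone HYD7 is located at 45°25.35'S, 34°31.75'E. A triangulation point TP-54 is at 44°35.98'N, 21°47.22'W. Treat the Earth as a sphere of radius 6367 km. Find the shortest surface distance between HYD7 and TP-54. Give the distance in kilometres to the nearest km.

HYD7: φ = -45.42250°, λ = +34.52917°
TP-54: φ = +44.59967°, λ = -21.78700°
Δφ = 90.0222°,  Δλ = -56.3162°
a = sin²(Δφ/2) + cos φ₁ cos φ₂ sin²(Δλ/2) = 0.611486
c = 2·arcsin(√a) = 1.795659 rad = 102.8837°
d = R·c = 6367 × 1.795659 = 11433.0 km

11433 km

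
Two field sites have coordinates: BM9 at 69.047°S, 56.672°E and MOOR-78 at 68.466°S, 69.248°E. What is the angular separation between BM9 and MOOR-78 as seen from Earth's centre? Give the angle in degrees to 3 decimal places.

4.585°

Δφ = 0.5810°,  Δλ = 12.5760°
a = sin²(Δφ/2) + cos φ₁ cos φ₂ sin²(Δλ/2) = 0.001600
c = 2·arcsin(√a) = 0.080029 rad = 4.5853°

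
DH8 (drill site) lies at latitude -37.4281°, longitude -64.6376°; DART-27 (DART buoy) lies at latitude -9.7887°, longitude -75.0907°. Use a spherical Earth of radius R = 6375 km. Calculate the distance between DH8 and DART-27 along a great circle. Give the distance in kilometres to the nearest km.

3249 km

Δφ = 27.6394°,  Δλ = -10.4531°
a = sin²(Δφ/2) + cos φ₁ cos φ₂ sin²(Δλ/2) = 0.063551
c = 2·arcsin(√a) = 0.509687 rad = 29.2029°
d = R·c = 6375 × 0.509687 = 3249.3 km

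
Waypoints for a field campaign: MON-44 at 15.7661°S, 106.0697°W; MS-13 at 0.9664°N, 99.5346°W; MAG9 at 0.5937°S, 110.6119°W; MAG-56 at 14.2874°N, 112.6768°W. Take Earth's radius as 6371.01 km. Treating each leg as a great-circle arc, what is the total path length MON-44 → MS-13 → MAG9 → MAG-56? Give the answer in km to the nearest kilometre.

4908 km

MON-44→MS-13: c = 0.313023 rad, d = 1994.27 km
MS-13→MAG9: c = 0.195236 rad, d = 1243.85 km
MAG9→MAG-56: c = 0.262163 rad, d = 1670.24 km
Total = 1994.27 + 1243.85 + 1670.24 = 4908.37 km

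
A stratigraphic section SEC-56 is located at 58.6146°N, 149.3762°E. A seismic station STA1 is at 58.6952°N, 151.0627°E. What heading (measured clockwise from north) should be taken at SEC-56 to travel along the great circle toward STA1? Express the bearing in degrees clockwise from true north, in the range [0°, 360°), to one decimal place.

84.0°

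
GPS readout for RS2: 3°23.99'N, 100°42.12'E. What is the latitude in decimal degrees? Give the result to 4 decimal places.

3.3998°N

3° + 23.99′/60 = 3 + 0.39983 = 3.3998°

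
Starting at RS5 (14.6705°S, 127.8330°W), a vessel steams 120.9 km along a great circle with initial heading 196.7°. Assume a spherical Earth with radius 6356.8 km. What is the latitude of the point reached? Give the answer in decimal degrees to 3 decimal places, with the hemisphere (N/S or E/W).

δ = d/R = 120.9/6356.8 = 0.019019 rad
φ₂ = arcsin(sin φ₁ cos δ + cos φ₁ sin δ cos θ)
   = arcsin(-0.25326·0.99982 + 0.96740·0.01902·-0.95782) = -15.71402°
λ₂ = λ₁ + atan2(sin θ sin δ cos φ₁, cos δ − sin φ₁ sin φ₂) = -128.15828°

15.714°S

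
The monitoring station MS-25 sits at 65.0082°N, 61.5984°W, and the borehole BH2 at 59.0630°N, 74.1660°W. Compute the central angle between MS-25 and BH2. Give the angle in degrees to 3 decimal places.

Δφ = -5.9452°,  Δλ = -12.5676°
a = sin²(Δφ/2) + cos φ₁ cos φ₂ sin²(Δλ/2) = 0.005291
c = 2·arcsin(√a) = 0.145612 rad = 8.3429°

8.343°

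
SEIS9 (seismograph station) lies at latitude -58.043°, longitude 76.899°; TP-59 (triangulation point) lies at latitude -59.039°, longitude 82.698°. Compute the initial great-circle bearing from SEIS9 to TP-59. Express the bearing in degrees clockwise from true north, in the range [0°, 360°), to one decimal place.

110.7°

Δλ = 5.7990°
y = sin Δλ · cos φ₂ = 0.051980
x = cos φ₁ sin φ₂ − sin φ₁ cos φ₂ cos Δλ = -0.019616
θ = atan2(y, x) = 110.6756° → 110.6756° (mod 360°)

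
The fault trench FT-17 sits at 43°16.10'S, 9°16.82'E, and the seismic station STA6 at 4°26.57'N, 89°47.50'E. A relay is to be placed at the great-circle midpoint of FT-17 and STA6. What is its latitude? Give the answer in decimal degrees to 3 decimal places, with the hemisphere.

24.598°S

FT-17: φ = -43.26833°, λ = +9.28033°
STA6: φ = +4.44283°, λ = +89.79167°
Bx = cos φ₂ cos Δλ = 0.164357,  By = cos φ₂ sin Δλ = 0.983354
φₘ = atan2(sin φ₁ + sin φ₂, √((cos φ₁ + Bx)² + By²)) = -24.59823°
λₘ = λ₁ + atan2(By, cos φ₁ + Bx) = 57.05293°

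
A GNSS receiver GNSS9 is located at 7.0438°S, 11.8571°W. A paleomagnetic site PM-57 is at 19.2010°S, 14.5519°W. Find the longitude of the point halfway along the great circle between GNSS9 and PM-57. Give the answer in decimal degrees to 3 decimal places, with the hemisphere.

13.171°W

Bx = cos φ₂ cos Δλ = 0.943326,  By = cos φ₂ sin Δλ = -0.044400
φₘ = atan2(sin φ₁ + sin φ₂, √((cos φ₁ + Bx)² + By²)) = -13.12590°
λₘ = λ₁ + atan2(By, cos φ₁ + Bx) = -13.17104°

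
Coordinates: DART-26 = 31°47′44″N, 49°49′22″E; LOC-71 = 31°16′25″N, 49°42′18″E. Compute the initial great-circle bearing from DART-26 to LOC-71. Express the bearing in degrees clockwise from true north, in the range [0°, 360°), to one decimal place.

190.9°

DART-26: φ = +31.79556°, λ = +49.82278°
LOC-71: φ = +31.27361°, λ = +49.70500°
Δλ = -0.1178°
y = sin Δλ · cos φ₂ = -0.001757
x = cos φ₁ sin φ₂ − sin φ₁ cos φ₂ cos Δλ = -0.009109
θ = atan2(y, x) = -169.0825° → 190.9175° (mod 360°)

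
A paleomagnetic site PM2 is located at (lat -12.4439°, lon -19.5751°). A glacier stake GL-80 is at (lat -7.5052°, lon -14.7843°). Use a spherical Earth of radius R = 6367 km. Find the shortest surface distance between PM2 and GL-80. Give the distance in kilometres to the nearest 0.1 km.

758.9 km

Δφ = 4.9387°,  Δλ = 4.7908°
a = sin²(Δφ/2) + cos φ₁ cos φ₂ sin²(Δλ/2) = 0.003548
c = 2·arcsin(√a) = 0.119193 rad = 6.8292°
d = R·c = 6367 × 0.119193 = 758.9 km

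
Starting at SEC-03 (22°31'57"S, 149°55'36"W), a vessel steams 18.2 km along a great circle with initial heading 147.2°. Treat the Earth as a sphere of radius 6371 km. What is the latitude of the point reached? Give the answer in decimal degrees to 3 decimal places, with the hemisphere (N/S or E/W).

22.670°S

SEC-03: φ = -22.53250°, λ = -149.92667°
δ = d/R = 18.2/6371 = 0.002857 rad
φ₂ = arcsin(sin φ₁ cos δ + cos φ₁ sin δ cos θ)
   = arcsin(-0.38321·1.00000 + 0.92366·0.00286·-0.84057) = -22.67005°
λ₂ = λ₁ + atan2(sin θ sin δ cos φ₁, cos δ − sin φ₁ sin φ₂) = -149.83058°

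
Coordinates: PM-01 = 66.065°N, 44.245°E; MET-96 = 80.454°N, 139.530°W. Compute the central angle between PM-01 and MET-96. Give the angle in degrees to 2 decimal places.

33.47°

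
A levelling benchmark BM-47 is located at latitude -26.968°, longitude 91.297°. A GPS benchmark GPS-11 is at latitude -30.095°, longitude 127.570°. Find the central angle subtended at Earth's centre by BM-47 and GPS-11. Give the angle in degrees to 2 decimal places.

31.89°

Δφ = -3.1270°,  Δλ = 36.2730°
a = sin²(Δφ/2) + cos φ₁ cos φ₂ sin²(Δλ/2) = 0.075463
c = 2·arcsin(√a) = 0.556565 rad = 31.8888°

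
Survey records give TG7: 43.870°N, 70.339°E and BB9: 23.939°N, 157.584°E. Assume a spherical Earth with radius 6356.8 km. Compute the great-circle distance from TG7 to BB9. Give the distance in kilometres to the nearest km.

7962 km

Δφ = -19.9310°,  Δλ = 87.2450°
a = sin²(Δφ/2) + cos φ₁ cos φ₂ sin²(Δλ/2) = 0.343563
c = 2·arcsin(√a) = 1.252578 rad = 71.7675°
d = R·c = 6356.8 × 1.252578 = 7962.4 km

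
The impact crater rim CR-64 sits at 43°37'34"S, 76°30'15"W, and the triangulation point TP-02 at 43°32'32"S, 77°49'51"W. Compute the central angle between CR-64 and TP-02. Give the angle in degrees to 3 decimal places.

0.965°

CR-64: φ = -43.62611°, λ = -76.50417°
TP-02: φ = -43.54222°, λ = -77.83083°
Δφ = 0.0839°,  Δλ = -1.3267°
a = sin²(Δφ/2) + cos φ₁ cos φ₂ sin²(Δλ/2) = 0.000071
c = 2·arcsin(√a) = 0.016836 rad = 0.9646°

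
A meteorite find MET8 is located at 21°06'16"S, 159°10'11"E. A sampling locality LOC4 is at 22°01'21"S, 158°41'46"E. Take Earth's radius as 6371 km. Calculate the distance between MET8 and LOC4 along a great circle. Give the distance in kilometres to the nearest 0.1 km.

MET8: φ = -21.10444°, λ = +159.16972°
LOC4: φ = -22.02250°, λ = +158.69611°
Δφ = -0.9181°,  Δλ = -0.4736°
a = sin²(Δφ/2) + cos φ₁ cos φ₂ sin²(Δλ/2) = 0.000079
c = 2·arcsin(√a) = 0.017772 rad = 1.0182°
d = R·c = 6371 × 0.017772 = 113.2 km

113.2 km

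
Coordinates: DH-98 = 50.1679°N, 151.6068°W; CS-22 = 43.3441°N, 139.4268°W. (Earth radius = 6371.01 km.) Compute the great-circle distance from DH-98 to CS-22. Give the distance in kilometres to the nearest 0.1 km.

1196.0 km

Δφ = -6.8238°,  Δλ = 12.1800°
a = sin²(Δφ/2) + cos φ₁ cos φ₂ sin²(Δλ/2) = 0.008785
c = 2·arcsin(√a) = 0.187731 rad = 10.7562°
d = R·c = 6371.01 × 0.187731 = 1196.0 km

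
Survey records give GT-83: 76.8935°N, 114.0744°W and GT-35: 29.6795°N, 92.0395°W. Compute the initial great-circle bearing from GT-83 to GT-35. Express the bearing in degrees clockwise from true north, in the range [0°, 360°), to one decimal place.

Δλ = 22.0349°
y = sin Δλ · cos φ₂ = 0.325952
x = cos φ₁ sin φ₂ − sin φ₁ cos φ₂ cos Δλ = -0.672087
θ = atan2(y, x) = 154.1273° → 154.1273° (mod 360°)

154.1°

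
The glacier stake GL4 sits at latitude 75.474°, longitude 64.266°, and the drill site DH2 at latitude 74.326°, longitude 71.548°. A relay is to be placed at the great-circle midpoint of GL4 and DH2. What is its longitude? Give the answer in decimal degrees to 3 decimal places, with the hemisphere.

68.042°E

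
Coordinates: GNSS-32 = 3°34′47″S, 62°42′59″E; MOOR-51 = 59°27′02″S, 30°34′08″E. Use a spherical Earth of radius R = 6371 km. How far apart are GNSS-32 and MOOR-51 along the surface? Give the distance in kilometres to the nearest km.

GNSS-32: φ = -3.57972°, λ = +62.71639°
MOOR-51: φ = -59.45056°, λ = +30.56889°
Δφ = -55.8708°,  Δλ = -32.1475°
a = sin²(Δφ/2) + cos φ₁ cos φ₂ sin²(Δλ/2) = 0.258358
c = 2·arcsin(√a) = 1.066395 rad = 61.0999°
d = R·c = 6371 × 1.066395 = 6794.0 km

6794 km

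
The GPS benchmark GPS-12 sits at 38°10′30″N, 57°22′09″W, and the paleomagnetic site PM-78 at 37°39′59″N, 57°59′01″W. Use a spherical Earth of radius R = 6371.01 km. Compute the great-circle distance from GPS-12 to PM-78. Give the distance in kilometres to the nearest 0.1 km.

78.1 km

GPS-12: φ = +38.17500°, λ = -57.36917°
PM-78: φ = +37.66639°, λ = -57.98361°
Δφ = -0.5086°,  Δλ = -0.6144°
a = sin²(Δφ/2) + cos φ₁ cos φ₂ sin²(Δλ/2) = 0.000038
c = 2·arcsin(√a) = 0.012262 rad = 0.7026°
d = R·c = 6371.01 × 0.012262 = 78.1 km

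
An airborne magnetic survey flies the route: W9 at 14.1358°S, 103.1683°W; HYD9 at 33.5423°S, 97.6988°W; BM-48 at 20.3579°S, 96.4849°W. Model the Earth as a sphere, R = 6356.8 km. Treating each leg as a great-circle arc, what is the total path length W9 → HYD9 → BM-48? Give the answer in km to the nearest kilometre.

3690 km

W9→HYD9: c = 0.349614 rad, d = 2222.42 km
HYD9→BM-48: c = 0.230879 rad, d = 1467.65 km
Total = 2222.42 + 1467.65 = 3690.07 km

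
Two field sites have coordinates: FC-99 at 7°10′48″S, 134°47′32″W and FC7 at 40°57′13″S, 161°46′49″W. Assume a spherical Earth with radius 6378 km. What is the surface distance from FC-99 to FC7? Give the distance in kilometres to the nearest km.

FC-99: φ = -7.18000°, λ = -134.79222°
FC7: φ = -40.95361°, λ = -161.78028°
Δφ = -33.7736°,  Δλ = -26.9881°
a = sin²(Δφ/2) + cos φ₁ cos φ₂ sin²(Δλ/2) = 0.125180
c = 2·arcsin(√a) = 0.723277 rad = 41.4407°
d = R·c = 6378 × 0.723277 = 4613.1 km

4613 km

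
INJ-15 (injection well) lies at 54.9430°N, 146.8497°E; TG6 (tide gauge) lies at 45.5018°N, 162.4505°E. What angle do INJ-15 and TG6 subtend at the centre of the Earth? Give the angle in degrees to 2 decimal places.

Δφ = -9.4412°,  Δλ = 15.6008°
a = sin²(Δφ/2) + cos φ₁ cos φ₂ sin²(Δλ/2) = 0.014189
c = 2·arcsin(√a) = 0.238799 rad = 13.6822°

13.68°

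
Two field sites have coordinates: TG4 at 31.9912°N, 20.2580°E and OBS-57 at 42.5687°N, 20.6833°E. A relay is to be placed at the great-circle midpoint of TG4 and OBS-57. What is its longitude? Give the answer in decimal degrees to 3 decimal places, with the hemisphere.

Bx = cos φ₂ cos Δλ = 0.736446,  By = cos φ₂ sin Δλ = 0.005467
φₘ = atan2(sin φ₁ + sin φ₂, √((cos φ₁ + Bx)² + By²)) = 37.28014°
λₘ = λ₁ + atan2(By, cos φ₁ + Bx) = 20.45566°

20.456°E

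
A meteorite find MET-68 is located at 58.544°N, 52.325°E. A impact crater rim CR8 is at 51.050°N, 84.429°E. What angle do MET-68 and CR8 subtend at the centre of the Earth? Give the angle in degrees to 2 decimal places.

19.73°

Δφ = -7.4940°,  Δλ = 32.1040°
a = sin²(Δφ/2) + cos φ₁ cos φ₂ sin²(Δλ/2) = 0.029353
c = 2·arcsin(√a) = 0.344352 rad = 19.7299°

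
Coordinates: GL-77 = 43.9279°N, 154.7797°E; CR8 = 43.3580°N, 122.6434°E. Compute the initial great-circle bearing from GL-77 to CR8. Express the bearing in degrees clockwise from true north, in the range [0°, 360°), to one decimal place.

Δλ = -32.1363°
y = sin Δλ · cos φ₂ = -0.386758
x = cos φ₁ sin φ₂ − sin φ₁ cos φ₂ cos Δλ = 0.067337
θ = atan2(y, x) = -80.1235° → 279.8765° (mod 360°)

279.9°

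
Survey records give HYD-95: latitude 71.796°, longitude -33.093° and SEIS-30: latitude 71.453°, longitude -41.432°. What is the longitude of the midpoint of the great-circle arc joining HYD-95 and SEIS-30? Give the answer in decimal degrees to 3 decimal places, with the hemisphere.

Bx = cos φ₂ cos Δλ = 0.314719,  By = cos φ₂ sin Δλ = -0.046131
φₘ = atan2(sin φ₁ + sin φ₂, √((cos φ₁ + Bx)² + By²)) = 71.66988°
λₘ = λ₁ + atan2(By, cos φ₁ + Bx) = -37.30014°

37.300°W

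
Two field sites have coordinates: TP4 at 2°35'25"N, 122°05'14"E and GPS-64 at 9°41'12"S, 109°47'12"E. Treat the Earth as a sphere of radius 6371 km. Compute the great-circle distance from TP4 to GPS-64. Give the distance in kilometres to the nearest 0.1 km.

TP4: φ = +2.59028°, λ = +122.08722°
GPS-64: φ = -9.68667°, λ = +109.78667°
Δφ = -12.2769°,  Δλ = -12.3006°
a = sin²(Δφ/2) + cos φ₁ cos φ₂ sin²(Δλ/2) = 0.022737
c = 2·arcsin(√a) = 0.302733 rad = 17.3453°
d = R·c = 6371 × 0.302733 = 1928.7 km

1928.7 km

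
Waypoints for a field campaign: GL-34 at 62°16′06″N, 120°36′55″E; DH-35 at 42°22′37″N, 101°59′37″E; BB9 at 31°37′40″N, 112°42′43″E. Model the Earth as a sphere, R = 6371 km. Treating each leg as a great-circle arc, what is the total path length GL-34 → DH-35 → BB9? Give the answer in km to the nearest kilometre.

GL-34: φ = +62.26833°, λ = +120.61528°
DH-35: φ = +42.37694°, λ = +101.99361°
BB9: φ = +31.62778°, λ = +112.71194°
GL-34→DH-35: c = 0.396695 rad, d = 2527.34 km
DH-35→BB9: c = 0.239406 rad, d = 1525.25 km
Total = 2527.34 + 1525.25 = 4052.60 km

4053 km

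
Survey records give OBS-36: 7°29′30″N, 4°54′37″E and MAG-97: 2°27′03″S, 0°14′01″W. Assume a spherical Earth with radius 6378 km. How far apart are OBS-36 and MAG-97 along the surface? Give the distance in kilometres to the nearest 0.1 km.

1245.5 km

OBS-36: φ = +7.49167°, λ = +4.91028°
MAG-97: φ = -2.45083°, λ = -0.23361°
Δφ = -9.9425°,  Δλ = -5.1439°
a = sin²(Δφ/2) + cos φ₁ cos φ₂ sin²(Δλ/2) = 0.009504
c = 2·arcsin(√a) = 0.195286 rad = 11.1891°
d = R·c = 6378 × 0.195286 = 1245.5 km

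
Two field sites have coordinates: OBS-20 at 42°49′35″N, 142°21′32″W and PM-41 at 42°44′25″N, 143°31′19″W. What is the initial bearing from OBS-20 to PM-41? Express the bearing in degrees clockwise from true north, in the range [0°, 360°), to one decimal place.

OBS-20: φ = +42.82639°, λ = -142.35889°
PM-41: φ = +42.74028°, λ = -143.52194°
Δλ = -1.1631°
y = sin Δλ · cos φ₂ = -0.014907
x = cos φ₁ sin φ₂ − sin φ₁ cos φ₂ cos Δλ = -0.001400
θ = atan2(y, x) = -95.3653° → 264.6347° (mod 360°)

264.6°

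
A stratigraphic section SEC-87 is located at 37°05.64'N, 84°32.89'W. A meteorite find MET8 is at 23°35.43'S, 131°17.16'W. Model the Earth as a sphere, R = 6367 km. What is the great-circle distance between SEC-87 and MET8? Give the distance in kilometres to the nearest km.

8329 km

SEC-87: φ = +37.09400°, λ = -84.54817°
MET8: φ = -23.59050°, λ = -131.28600°
Δφ = -60.6845°,  Δλ = -46.7378°
a = sin²(Δφ/2) + cos φ₁ cos φ₂ sin²(Δλ/2) = 0.370198
c = 2·arcsin(√a) = 1.308184 rad = 74.9534°
d = R·c = 6367 × 1.308184 = 8329.2 km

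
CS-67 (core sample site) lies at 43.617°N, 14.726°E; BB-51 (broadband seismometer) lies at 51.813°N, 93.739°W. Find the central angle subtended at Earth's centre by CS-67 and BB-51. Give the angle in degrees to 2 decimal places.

Δφ = 8.1960°,  Δλ = -108.4650°
a = sin²(Δφ/2) + cos φ₁ cos φ₂ sin²(Δλ/2) = 0.299776
c = 2·arcsin(√a) = 1.158790 rad = 66.3938°

66.39°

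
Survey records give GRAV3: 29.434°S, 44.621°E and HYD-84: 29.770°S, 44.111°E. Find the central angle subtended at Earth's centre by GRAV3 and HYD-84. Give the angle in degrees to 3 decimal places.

Δφ = -0.3360°,  Δλ = -0.5100°
a = sin²(Δφ/2) + cos φ₁ cos φ₂ sin²(Δλ/2) = 0.000024
c = 2·arcsin(√a) = 0.009710 rad = 0.5564°

0.556°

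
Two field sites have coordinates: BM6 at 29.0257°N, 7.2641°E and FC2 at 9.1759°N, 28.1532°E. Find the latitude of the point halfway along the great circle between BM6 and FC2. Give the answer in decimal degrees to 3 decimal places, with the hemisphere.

Bx = cos φ₂ cos Δλ = 0.922317,  By = cos φ₂ sin Δλ = 0.351998
φₘ = atan2(sin φ₁ + sin φ₂, √((cos φ₁ + Bx)² + By²)) = 19.39764°
λₘ = λ₁ + atan2(By, cos φ₁ + Bx) = 18.34860°

19.398°N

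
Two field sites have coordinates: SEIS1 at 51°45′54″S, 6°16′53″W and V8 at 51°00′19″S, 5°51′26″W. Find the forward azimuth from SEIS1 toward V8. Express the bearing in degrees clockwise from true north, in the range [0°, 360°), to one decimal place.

SEIS1: φ = -51.76500°, λ = -6.28139°
V8: φ = -51.00528°, λ = -5.85722°
Δλ = 0.4242°
y = sin Δλ · cos φ₂ = 0.004658
x = cos φ₁ sin φ₂ − sin φ₁ cos φ₂ cos Δλ = 0.013246
θ = atan2(y, x) = 19.3761° → 19.3761° (mod 360°)

19.4°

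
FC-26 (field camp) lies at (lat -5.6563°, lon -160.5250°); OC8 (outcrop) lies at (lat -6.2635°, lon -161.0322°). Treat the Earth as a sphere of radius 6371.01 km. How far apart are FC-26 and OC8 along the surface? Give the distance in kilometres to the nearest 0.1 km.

Δφ = -0.6072°,  Δλ = -0.5072°
a = sin²(Δφ/2) + cos φ₁ cos φ₂ sin²(Δλ/2) = 0.000047
c = 2·arcsin(√a) = 0.013778 rad = 0.7894°
d = R·c = 6371.01 × 0.013778 = 87.8 km

87.8 km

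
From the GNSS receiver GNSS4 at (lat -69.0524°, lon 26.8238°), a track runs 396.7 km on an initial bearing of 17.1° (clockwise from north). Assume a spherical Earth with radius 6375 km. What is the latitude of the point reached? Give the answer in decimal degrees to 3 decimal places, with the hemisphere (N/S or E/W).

δ = d/R = 396.7/6375 = 0.062227 rad
φ₂ = arcsin(sin φ₁ cos δ + cos φ₁ sin δ cos θ)
   = arcsin(-0.93391·0.99806 + 0.35751·0.06219·0.95579) = -65.62311°
λ₂ = λ₁ + atan2(sin θ sin δ cos φ₁, cos δ − sin φ₁ sin φ₂) = 29.36302°

65.623°S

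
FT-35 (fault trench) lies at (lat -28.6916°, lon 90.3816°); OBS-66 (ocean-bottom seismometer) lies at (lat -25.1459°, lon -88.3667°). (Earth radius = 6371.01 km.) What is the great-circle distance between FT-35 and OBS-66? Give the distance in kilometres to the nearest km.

Δφ = 3.5457°,  Δλ = -178.7483°
a = sin²(Δφ/2) + cos φ₁ cos φ₂ sin²(Δλ/2) = 0.794944
c = 2·arcsin(√a) = 2.201716 rad = 126.1491°
d = R·c = 6371.01 × 2.201716 = 14027.2 km

14027 km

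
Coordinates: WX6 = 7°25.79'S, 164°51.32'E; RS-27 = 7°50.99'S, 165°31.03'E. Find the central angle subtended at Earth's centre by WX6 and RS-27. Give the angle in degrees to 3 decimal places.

WX6: φ = -7.42983°, λ = +164.85533°
RS-27: φ = -7.84983°, λ = +165.51717°
Δφ = -0.4200°,  Δλ = 0.6618°
a = sin²(Δφ/2) + cos φ₁ cos φ₂ sin²(Δλ/2) = 0.000046
c = 2·arcsin(√a) = 0.013594 rad = 0.7789°

0.779°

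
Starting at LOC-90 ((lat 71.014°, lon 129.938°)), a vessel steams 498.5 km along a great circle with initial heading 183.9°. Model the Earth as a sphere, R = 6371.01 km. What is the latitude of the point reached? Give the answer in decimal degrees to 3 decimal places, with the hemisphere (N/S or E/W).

δ = d/R = 498.5/6371.01 = 0.078245 rad
φ₂ = arcsin(sin φ₁ cos δ + cos φ₁ sin δ cos θ)
   = arcsin(0.94560·0.99694 + 0.32534·0.07817·-0.99768) = 66.53936°
λ₂ = λ₁ + atan2(sin θ sin δ cos φ₁, cos δ − sin φ₁ sin φ₂) = 129.17286°

66.539°N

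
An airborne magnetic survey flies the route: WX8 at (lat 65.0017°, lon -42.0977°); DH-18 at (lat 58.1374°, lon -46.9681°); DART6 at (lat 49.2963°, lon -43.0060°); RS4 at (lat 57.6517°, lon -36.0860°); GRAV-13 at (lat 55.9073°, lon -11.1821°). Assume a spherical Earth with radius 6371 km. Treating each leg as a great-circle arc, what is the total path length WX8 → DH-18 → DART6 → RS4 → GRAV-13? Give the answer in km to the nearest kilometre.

WX8→DH-18: c = 0.126365 rad, d = 805.07 km
DH-18→DART6: c = 0.159571 rad, d = 1016.62 km
DART6→RS4: c = 0.162389 rad, d = 1034.58 km
RS4→GRAV-13: c = 0.238690 rad, d = 1520.70 km
Total = 805.07 + 1016.62 + 1034.58 + 1520.70 = 4376.97 km

4377 km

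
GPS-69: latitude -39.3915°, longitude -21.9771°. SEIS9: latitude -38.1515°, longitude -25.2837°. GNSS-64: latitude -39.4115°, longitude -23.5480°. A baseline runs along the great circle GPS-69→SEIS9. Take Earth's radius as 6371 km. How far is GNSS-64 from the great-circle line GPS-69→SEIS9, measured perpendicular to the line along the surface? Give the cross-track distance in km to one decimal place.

δ₁₃ = central angle GPS-69→GNSS-64 = 0.021188 rad  (haversine)
θ₁₃ = bearing GPS-69→GNSS-64 = 268.558°,  θ₁₂ = bearing GPS-69→SEIS9 = 294.645°
dₓₜ = R·arcsin(sin δ₁₃ · sin(θ₁₃ − θ₁₂)) = 6371·arcsin(0.02119·sin(-26.088°)) = -59.358 km
|dₓₜ| = 59.358 km

59.4 km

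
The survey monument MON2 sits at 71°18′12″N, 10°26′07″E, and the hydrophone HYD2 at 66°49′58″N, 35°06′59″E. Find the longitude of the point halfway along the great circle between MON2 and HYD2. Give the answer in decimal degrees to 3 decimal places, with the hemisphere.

24.055°E

MON2: φ = +71.30333°, λ = +10.43528°
HYD2: φ = +66.83278°, λ = +35.11639°
Bx = cos φ₂ cos Δλ = 0.357476,  By = cos φ₂ sin Δλ = 0.164278
φₘ = atan2(sin φ₁ + sin φ₂, √((cos φ₁ + Bx)² + By²)) = 69.50642°
λₘ = λ₁ + atan2(By, cos φ₁ + Bx) = 24.05477°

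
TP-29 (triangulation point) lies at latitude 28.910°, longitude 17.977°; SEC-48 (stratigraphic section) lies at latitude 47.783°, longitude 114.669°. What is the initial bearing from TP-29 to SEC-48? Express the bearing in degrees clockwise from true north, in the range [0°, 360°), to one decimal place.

44.2°

Δλ = 96.6920°
y = sin Δλ · cos φ₂ = 0.667362
x = cos φ₁ sin φ₂ − sin φ₁ cos φ₂ cos Δλ = 0.686165
θ = atan2(y, x) = 44.2041° → 44.2041° (mod 360°)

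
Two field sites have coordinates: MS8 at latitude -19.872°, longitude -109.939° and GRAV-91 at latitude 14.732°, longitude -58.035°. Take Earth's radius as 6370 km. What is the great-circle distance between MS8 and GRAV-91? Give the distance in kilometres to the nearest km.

6855 km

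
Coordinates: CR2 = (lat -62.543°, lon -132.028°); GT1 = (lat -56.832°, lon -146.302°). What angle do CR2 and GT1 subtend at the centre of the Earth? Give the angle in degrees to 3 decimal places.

9.160°

Δφ = 5.7110°,  Δλ = -14.2740°
a = sin²(Δφ/2) + cos φ₁ cos φ₂ sin²(Δλ/2) = 0.006376
c = 2·arcsin(√a) = 0.159865 rad = 9.1596°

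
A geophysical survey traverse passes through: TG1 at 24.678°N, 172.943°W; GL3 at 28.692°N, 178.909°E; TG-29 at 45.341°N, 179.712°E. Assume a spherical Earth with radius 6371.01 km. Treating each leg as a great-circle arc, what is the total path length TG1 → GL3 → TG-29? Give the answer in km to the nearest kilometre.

2777 km

TG1→GL3: c = 0.145037 rad, d = 924.03 km
GL3→TG-29: c = 0.290791 rad, d = 1852.63 km
Total = 924.03 + 1852.63 = 2776.67 km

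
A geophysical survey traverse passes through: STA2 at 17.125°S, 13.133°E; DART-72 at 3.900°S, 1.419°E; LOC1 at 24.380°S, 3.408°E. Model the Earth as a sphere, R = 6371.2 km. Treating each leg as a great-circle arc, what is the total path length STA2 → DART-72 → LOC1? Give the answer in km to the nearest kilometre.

4235 km

STA2→DART-72: c = 0.305749 rad, d = 1947.99 km
DART-72→LOC1: c = 0.359005 rad, d = 2287.29 km
Total = 1947.99 + 2287.29 = 4235.28 km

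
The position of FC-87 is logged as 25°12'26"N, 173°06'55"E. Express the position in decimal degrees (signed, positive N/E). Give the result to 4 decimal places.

lat: 25.2072° N → +25.2072°
lon: 173.1153° E → +173.1153°

+25.2072°, +173.1153°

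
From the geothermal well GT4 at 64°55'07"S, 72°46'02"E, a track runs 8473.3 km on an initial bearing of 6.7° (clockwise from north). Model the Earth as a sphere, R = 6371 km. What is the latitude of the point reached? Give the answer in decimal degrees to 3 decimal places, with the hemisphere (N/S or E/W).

11.119°N

GT4: φ = -64.91861°, λ = +72.76722°
δ = d/R = 8473.3/6371 = 1.329980 rad
φ₂ = arcsin(sin φ₁ cos δ + cos φ₁ sin δ cos θ)
   = arcsin(-0.90571·0.23850 + 0.42391·0.97114·0.99317) = 11.11939°
λ₂ = λ₁ + atan2(sin θ sin δ cos φ₁, cos δ − sin φ₁ sin φ₂) = 79.39806°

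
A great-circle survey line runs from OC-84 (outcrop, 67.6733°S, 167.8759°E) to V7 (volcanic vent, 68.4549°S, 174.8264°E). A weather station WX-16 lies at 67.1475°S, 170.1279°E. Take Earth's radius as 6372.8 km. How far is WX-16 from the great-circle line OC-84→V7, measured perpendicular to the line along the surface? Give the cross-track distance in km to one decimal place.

δ₁₃ = central angle OC-84→WX-16 = 0.017667 rad  (haversine)
θ₁₃ = bearing OC-84→WX-16 = 59.751°,  θ₁₂ = bearing OC-84→V7 = 109.958°
dₓₜ = R·arcsin(sin δ₁₃ · sin(θ₁₃ − θ₁₂)) = 6372.8·arcsin(0.01767·sin(-50.207°)) = -86.505 km
|dₓₜ| = 86.505 km

86.5 km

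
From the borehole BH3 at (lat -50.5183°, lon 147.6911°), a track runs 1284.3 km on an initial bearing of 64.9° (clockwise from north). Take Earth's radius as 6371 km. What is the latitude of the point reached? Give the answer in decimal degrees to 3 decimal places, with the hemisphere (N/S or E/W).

44.603°S

δ = d/R = 1284.3/6371 = 0.201585 rad
φ₂ = arcsin(sin φ₁ cos δ + cos φ₁ sin δ cos θ)
   = arcsin(-0.77183·0.97975 + 0.63583·0.20022·0.42420) = -44.60334°
λ₂ = λ₁ + atan2(sin θ sin δ cos φ₁, cos δ − sin φ₁ sin φ₂) = 162.44465°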